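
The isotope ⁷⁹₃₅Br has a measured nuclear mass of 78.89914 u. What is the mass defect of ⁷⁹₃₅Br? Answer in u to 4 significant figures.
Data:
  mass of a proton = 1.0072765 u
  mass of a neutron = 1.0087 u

0.7383 u

With 35 protons and 44 neutrons (A = 79):
Total constituent mass: 35 × 1.0072765 + 44 × 1.0087 = 79.6374775 u
Mass defect Δm = 79.6374775 − 78.89914 = 0.7383375 u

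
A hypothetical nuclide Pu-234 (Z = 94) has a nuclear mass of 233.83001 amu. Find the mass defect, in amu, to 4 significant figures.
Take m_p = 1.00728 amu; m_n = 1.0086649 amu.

2.067 amu

Σm = 94·m_p + 140·m_n = 94.68432 + 141.2130860 = 235.8974060 amu
Δm = 235.8974060 − 233.83001 = 2.0673960 amu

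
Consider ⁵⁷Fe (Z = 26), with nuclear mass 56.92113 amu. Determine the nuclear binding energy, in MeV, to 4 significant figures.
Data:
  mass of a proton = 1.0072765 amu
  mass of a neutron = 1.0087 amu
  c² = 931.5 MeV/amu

With 26 protons and 31 neutrons (A = 57):
Σm = 26·m_p + 31·m_n = 26.1891890 + 31.2697 = 57.4588890 amu
Δm = 57.4588890 − 56.92113 = 0.5377590 amu
E_B = 0.5377590 × 931.5 = 500.923 MeV

500.9 MeV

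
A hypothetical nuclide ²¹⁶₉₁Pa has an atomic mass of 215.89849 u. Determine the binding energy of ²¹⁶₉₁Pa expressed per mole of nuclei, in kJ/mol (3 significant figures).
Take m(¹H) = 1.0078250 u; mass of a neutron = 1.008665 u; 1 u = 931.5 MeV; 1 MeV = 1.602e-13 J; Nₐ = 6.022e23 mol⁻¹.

Σm = 91·m(¹H) + 125·m_n = 91.7120750 + 126.083125 = 217.7952000 u
The mass defect is 217.7952000 − 215.89849 = 1.8967100 u.
Binding energy = Δm·c² = 1.8967100 × 931.5 MeV/u = 1766.79 MeV
Per nucleus in joules: 1766.79 MeV × 1.602e-13 J/MeV = 2.8304e-10 J
Per mole: 2.8304e-10 J × 6.022e23 mol⁻¹ = 1.7045e+14 J/mol

1.70e+11 kJ/mol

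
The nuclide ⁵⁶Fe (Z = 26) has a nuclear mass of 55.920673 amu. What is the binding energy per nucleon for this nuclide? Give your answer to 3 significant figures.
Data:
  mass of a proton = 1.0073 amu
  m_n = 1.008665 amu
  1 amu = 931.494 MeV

8.80 MeV/nucleon

Mass of separated nucleons = 26(1.0073) + 30(1.008665) = 26.1898 + 30.259950 = 56.449750 amu
Δm = 56.449750 − 55.920673 = 0.529077 amu
E_B = 0.529077 × 931.494 = 492.832 MeV
Dividing by A = 56 gives 8.801 MeV per nucleon.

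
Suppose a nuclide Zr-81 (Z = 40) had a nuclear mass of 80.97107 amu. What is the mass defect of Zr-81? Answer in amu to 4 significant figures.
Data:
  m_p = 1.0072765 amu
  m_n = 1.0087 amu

Σm = 40·m_p + 41·m_n = 40.2910600 + 41.3567 = 81.6477600 amu
The mass defect is 81.6477600 − 80.97107 = 0.6766900 amu.

0.6767 amu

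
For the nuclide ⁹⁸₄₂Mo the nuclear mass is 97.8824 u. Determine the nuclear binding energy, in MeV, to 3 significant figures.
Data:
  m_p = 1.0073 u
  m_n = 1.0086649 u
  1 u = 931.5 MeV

847 MeV

Mass of separated nucleons = 42(1.0073) + 56(1.0086649) = 42.3066 + 56.4852344 = 98.7918344 u
The mass defect is 98.7918344 − 97.8824 = 0.9094344 u.
Converting to energy: 0.9094344 u × 931.5 MeV/u = 847.138 MeV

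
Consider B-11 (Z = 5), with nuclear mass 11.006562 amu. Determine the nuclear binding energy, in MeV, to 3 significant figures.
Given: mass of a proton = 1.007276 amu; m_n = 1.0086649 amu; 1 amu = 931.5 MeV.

76.2 MeV

Σm = 5·m_p + 6·m_n = 5.036380 + 6.0519894 = 11.0883694 amu
Mass defect Δm = 11.0883694 − 11.006562 = 0.0818074 amu
Converting to energy: 0.0818074 amu × 931.5 MeV/amu = 76.2036 MeV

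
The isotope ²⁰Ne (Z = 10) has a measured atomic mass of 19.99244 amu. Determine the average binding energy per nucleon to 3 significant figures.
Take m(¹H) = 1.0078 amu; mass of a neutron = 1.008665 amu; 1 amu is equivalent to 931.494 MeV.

The nucleus contains 10 protons and 20 − 10 = 10 neutrons.
Mass of separated nucleons = 10(1.0078) + 10(1.008665) = 10.0780 + 10.086650 = 20.164650 amu
The mass defect is 20.164650 − 19.99244 = 0.172210 amu.
E_B = 0.172210 × 931.494 = 160.413 MeV
BE/A = 160.413 MeV / 20 = 8.021 MeV/nucleon

8.02 MeV/nucleon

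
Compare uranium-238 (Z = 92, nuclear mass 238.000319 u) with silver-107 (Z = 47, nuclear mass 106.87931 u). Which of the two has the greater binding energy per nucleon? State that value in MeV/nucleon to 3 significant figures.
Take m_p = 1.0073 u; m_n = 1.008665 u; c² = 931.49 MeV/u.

silver-107; 8.56 MeV/nucleon

uranium-238: Σm = 92(1.0073) + 146(1.008665) = 239.936690 u; Δm = 1.936371 u; E_B = 1803.7 MeV; E_B/A = 7.579 MeV
silver-107: Σm = 47(1.0073) + 60(1.008665) = 107.863000 u; Δm = 0.983690 u; E_B = 916.30 MeV; E_B/A = 8.564 MeV
silver-107 has the higher binding energy per nucleon, so it is the more tightly bound nucleus.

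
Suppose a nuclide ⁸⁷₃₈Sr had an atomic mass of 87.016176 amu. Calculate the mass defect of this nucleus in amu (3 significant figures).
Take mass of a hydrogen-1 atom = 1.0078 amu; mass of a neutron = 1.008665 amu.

0.705 amu

Mass of separated nucleons = 38(1.0078) + 49(1.008665) = 38.2964 + 49.424585 = 87.720985 amu
Δm = 87.720985 − 87.016176 = 0.704809 amu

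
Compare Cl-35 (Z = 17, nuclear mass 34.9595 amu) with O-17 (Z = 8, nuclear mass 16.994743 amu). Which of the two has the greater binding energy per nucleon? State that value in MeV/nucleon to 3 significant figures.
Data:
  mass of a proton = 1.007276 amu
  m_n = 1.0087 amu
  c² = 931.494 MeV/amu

Cl-35; 8.54 MeV/nucleon

Cl-35: Σm = 17(1.007276) + 18(1.0087) = 35.280292 amu; Δm = 0.320792 amu; E_B = 298.82 MeV; E_B/A = 8.538 MeV
O-17: Σm = 8(1.007276) + 9(1.0087) = 17.136508 amu; Δm = 0.141765 amu; E_B = 132.05 MeV; E_B/A = 7.768 MeV
Cl-35 has the higher binding energy per nucleon, so it is the more tightly bound nucleus.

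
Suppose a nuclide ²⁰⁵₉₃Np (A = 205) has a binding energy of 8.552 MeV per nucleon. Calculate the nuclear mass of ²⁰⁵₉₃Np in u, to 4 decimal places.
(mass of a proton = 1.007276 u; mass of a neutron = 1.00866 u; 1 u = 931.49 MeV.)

204.7645 u

Total binding energy = 205 × 8.552 = 1753.160 MeV
Mass defect = 1753.160 MeV / (931.49 MeV/u) = 1.882103 u
Constituent mass = 93(1.007276) + 112(1.00866) = 206.646588 u
Nuclear mass = 206.646588 − 1.882103 = 204.764485 u ≈ 204.7645 u (to 4 decimal places)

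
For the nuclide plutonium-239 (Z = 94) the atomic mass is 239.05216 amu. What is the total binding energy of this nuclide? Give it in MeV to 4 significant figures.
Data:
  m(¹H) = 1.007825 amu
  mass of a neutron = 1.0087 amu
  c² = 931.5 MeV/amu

Total constituent mass: 94 × 1.007825 + 145 × 1.0087 = 240.997050 amu
Mass defect Δm = 240.997050 − 239.05216 = 1.944890 amu
E_B = 1.944890 × 931.5 = 1811.67 MeV

1812 MeV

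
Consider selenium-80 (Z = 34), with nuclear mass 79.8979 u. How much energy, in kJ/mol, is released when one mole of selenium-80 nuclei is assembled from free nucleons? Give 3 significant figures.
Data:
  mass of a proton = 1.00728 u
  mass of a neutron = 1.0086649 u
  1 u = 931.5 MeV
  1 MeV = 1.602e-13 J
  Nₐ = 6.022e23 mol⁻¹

Total constituent mass: 34 × 1.00728 + 46 × 1.0086649 = 80.6461054 u
Mass defect Δm = 80.6461054 − 79.8979 = 0.7482054 u
Binding energy = Δm·c² = 0.7482054 × 931.5 MeV/u = 696.953 MeV
Per nucleus in joules: 696.953 MeV × 1.602e-13 J/MeV = 1.1165e-10 J
Per mole: 1.1165e-10 J × 6.022e23 mol⁻¹ = 6.7236e+13 J/mol

6.72e+10 kJ/mol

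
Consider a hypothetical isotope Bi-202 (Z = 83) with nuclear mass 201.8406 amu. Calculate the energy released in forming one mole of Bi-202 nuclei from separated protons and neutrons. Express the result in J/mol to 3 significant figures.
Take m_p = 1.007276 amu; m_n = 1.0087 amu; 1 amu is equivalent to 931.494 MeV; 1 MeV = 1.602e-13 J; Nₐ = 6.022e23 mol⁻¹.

Mass of separated nucleons = 83(1.007276) + 119(1.0087) = 83.603908 + 120.0353 = 203.639208 amu
Δm = 203.639208 − 201.8406 = 1.798608 amu
Converting to energy: 1.798608 amu × 931.494 MeV/amu = 1675.39 MeV
Per nucleus in joules: 1675.39 MeV × 1.602e-13 J/MeV = 2.6840e-10 J
Per mole: 2.6840e-10 J × 6.022e23 mol⁻¹ = 1.6163e+14 J/mol

1.62e+14 J/mol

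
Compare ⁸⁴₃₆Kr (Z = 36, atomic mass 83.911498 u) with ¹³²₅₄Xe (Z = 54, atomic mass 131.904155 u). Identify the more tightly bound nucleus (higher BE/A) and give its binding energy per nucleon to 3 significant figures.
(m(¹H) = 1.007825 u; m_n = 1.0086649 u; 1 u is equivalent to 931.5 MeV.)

⁸⁴₃₆Kr; 8.72 MeV/nucleon

⁸⁴₃₆Kr: Σm = 36(1.007825) + 48(1.0086649) = 84.6976152 u; Δm = 0.7861172 u; E_B = 732.268 MeV; E_B/A = 8.717 MeV
¹³²₅₄Xe: Σm = 54(1.007825) + 78(1.0086649) = 133.0984122 u; Δm = 1.1942572 u; E_B = 1112.5 MeV; E_B/A = 8.428 MeV
⁸⁴₃₆Kr has the higher binding energy per nucleon, so it is the more tightly bound nucleus.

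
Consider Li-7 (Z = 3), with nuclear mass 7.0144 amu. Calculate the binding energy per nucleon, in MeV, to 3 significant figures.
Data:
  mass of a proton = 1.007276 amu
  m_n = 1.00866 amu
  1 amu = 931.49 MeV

Z = 3, so N = A − Z = 7 − 3 = 4.
Total constituent mass: 3 × 1.007276 + 4 × 1.00866 = 7.056468 amu
Mass defect Δm = 7.056468 − 7.0144 = 0.042068 amu
Converting to energy: 0.042068 amu × 931.49 MeV/amu = 39.1859 MeV
Per nucleon: 39.1859 / 7 = 5.598 MeV

5.60 MeV/nucleon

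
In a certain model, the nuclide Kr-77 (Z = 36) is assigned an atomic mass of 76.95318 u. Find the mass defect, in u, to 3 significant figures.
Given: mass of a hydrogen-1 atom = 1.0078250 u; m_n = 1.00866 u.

0.684 u

With 36 protons and 41 neutrons (A = 77):
Mass of separated nucleons = 36(1.0078250) + 41(1.00866) = 36.2817000 + 41.35506 = 77.6367600 u
The mass defect is 77.6367600 − 76.95318 = 0.6835800 u.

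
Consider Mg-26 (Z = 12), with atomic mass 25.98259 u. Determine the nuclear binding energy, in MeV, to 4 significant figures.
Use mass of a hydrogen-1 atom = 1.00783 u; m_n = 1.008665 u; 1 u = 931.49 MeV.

216.7 MeV

The nucleus contains 12 protons and 26 − 12 = 14 neutrons.
Total constituent mass: 12 × 1.00783 + 14 × 1.008665 = 26.215270 u
Δm = 26.215270 − 25.98259 = 0.232680 u
E_B = 0.232680 × 931.49 = 216.739 MeV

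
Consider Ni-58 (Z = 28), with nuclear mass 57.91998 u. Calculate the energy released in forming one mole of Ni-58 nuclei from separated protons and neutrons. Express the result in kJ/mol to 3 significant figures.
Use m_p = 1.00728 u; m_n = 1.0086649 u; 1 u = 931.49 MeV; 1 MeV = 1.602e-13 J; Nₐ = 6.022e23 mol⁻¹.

With 28 protons and 30 neutrons (A = 58):
Total constituent mass: 28 × 1.00728 + 30 × 1.0086649 = 58.4637870 u
Mass defect Δm = 58.4637870 − 57.91998 = 0.5438070 u
E_B = 0.5438070 × 931.49 = 506.551 MeV
Per nucleus in joules: 506.551 MeV × 1.602e-13 J/MeV = 8.1149e-11 J
Per mole: 8.1149e-11 J × 6.022e23 mol⁻¹ = 4.8868e+13 J/mol

4.89e+10 kJ/mol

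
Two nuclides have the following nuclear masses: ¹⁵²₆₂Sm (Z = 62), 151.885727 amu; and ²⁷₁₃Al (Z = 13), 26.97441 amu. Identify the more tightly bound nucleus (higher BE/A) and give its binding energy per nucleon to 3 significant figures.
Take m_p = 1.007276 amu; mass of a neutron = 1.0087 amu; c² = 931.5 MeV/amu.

²⁷₁₃Al; 8.35 MeV/nucleon

¹⁵²₆₂Sm: Σm = 62(1.007276) + 90(1.0087) = 153.234112 amu; Δm = 1.348385 amu; E_B = 1256.0 MeV; E_B/A = 8.263 MeV
²⁷₁₃Al: Σm = 13(1.007276) + 14(1.0087) = 27.216388 amu; Δm = 0.241978 amu; E_B = 225.40 MeV; E_B/A = 8.348 MeV
²⁷₁₃Al has the higher binding energy per nucleon, so it is the more tightly bound nucleus.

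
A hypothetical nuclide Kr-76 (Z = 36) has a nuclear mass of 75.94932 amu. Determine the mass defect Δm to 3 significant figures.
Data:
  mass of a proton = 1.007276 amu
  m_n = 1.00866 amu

0.659 amu

Total constituent mass: 36 × 1.007276 + 40 × 1.00866 = 76.608336 amu
The mass defect is 76.608336 − 75.94932 = 0.659016 amu.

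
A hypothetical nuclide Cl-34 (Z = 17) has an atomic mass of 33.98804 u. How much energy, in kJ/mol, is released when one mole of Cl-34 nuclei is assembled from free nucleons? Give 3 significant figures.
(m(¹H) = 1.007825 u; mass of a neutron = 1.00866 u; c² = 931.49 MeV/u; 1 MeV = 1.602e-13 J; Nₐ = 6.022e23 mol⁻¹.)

2.63e+10 kJ/mol

The nucleus contains 17 protons and 34 − 17 = 17 neutrons.
Σm = 17·m(¹H) + 17·m_n = 17.133025 + 17.14722 = 34.280245 u
The mass defect is 34.280245 − 33.98804 = 0.292205 u.
Converting to energy: 0.292205 u × 931.49 MeV/u = 272.186 MeV
Per nucleus in joules: 272.186 MeV × 1.602e-13 J/MeV = 4.3604e-11 J
Per mole: 4.3604e-11 J × 6.022e23 mol⁻¹ = 2.6258e+13 J/mol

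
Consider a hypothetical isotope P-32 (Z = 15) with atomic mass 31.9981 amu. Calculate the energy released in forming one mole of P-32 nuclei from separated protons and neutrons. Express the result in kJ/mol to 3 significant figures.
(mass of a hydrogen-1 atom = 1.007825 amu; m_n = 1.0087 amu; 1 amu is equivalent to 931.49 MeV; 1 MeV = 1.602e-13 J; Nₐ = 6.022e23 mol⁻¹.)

With 15 protons and 17 neutrons (A = 32):
Mass of separated nucleons = 15(1.007825) + 17(1.0087) = 15.117375 + 17.1479 = 32.265275 amu
Δm = 32.265275 − 31.9981 = 0.267175 amu
E_B = 0.267175 × 931.49 = 248.871 MeV
Per nucleus in joules: 248.871 MeV × 1.602e-13 J/MeV = 3.9869e-11 J
Per mole: 3.9869e-11 J × 6.022e23 mol⁻¹ = 2.4009e+13 J/mol

2.40e+10 kJ/mol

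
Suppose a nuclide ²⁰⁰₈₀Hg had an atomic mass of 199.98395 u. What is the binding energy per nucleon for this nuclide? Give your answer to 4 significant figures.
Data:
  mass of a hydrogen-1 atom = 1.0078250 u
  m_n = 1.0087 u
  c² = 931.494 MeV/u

7.853 MeV/nucleon

With 80 protons and 120 neutrons (A = 200):
Total constituent mass: 80 × 1.0078250 + 120 × 1.0087 = 201.6700000 u
Mass defect Δm = 201.6700000 − 199.98395 = 1.6860500 u
Converting to energy: 1.6860500 u × 931.494 MeV/u = 1570.55 MeV
Per nucleon: 1570.55 / 200 = 7.853 MeV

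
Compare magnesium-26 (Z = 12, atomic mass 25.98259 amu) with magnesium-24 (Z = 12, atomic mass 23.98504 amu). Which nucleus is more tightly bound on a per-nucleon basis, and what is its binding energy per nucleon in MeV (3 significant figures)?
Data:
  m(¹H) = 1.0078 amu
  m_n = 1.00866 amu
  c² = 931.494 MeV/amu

magnesium-26: Σm = 12(1.0078) + 14(1.00866) = 26.21484 amu; Δm = 0.23225 amu; E_B = 216.34 MeV; E_B/A = 8.321 MeV
magnesium-24: Σm = 12(1.0078) + 12(1.00866) = 24.19752 amu; Δm = 0.21248 amu; E_B = 197.92 MeV; E_B/A = 8.247 MeV
magnesium-26 has the higher binding energy per nucleon, so it is the more tightly bound nucleus.

magnesium-26; 8.32 MeV/nucleon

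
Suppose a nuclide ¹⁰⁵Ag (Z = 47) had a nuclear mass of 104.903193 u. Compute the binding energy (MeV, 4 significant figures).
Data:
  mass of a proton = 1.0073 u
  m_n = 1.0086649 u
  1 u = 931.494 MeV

877.9 MeV

Z = 47, so N = A − Z = 105 − 47 = 58.
Total constituent mass: 47 × 1.0073 + 58 × 1.0086649 = 105.8456642 u
Δm = 105.8456642 − 104.903193 = 0.9424712 u
E_B = 0.9424712 × 931.494 = 877.906 MeV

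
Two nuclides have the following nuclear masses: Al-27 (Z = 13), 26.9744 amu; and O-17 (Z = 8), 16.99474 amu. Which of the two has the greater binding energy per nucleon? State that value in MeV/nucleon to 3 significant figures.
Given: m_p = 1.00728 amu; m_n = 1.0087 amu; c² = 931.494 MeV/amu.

Al-27; 8.35 MeV/nucleon

Al-27: Σm = 13(1.00728) + 14(1.0087) = 27.21644 amu; Δm = 0.24204 amu; E_B = 225.46 MeV; E_B/A = 8.350 MeV
O-17: Σm = 8(1.00728) + 9(1.0087) = 17.13654 amu; Δm = 0.14180 amu; E_B = 132.09 MeV; E_B/A = 7.770 MeV
Al-27 has the higher binding energy per nucleon, so it is the more tightly bound nucleus.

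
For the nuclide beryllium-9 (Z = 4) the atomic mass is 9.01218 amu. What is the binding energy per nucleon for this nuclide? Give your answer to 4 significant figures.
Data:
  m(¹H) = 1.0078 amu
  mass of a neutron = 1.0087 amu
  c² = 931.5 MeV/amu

6.471 MeV/nucleon

Z = 4, so N = A − Z = 9 − 4 = 5.
Mass of separated nucleons = 4(1.0078) + 5(1.0087) = 4.0312 + 5.0435 = 9.0747 amu
Δm = 9.0747 − 9.01218 = 0.06252 amu
E_B = 0.06252 × 931.5 = 58.2374 MeV
BE/A = 58.2374 MeV / 9 = 6.471 MeV/nucleon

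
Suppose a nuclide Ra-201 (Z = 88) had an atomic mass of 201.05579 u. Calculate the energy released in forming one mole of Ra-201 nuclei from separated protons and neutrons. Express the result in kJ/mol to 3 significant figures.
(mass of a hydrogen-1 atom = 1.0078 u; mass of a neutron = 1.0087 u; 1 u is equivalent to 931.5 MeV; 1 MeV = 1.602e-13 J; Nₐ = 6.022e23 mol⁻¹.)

Z = 88, so N = A − Z = 201 − 88 = 113.
Mass of separated nucleons = 88(1.0078) + 113(1.0087) = 88.6864 + 113.9831 = 202.6695 u
Mass defect Δm = 202.6695 − 201.05579 = 1.61371 u
Converting to energy: 1.61371 u × 931.5 MeV/u = 1503.17 MeV
Per nucleus in joules: 1503.17 MeV × 1.602e-13 J/MeV = 2.4081e-10 J
Per mole: 2.4081e-10 J × 6.022e23 mol⁻¹ = 1.4502e+14 J/mol

1.45e+11 kJ/mol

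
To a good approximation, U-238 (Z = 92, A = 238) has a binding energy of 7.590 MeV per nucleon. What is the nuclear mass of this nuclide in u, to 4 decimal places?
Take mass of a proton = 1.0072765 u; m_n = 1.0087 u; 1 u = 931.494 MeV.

238.0004 u

Total binding energy = 238 × 7.590 = 1806.420 MeV
Mass defect = 1806.420 MeV / (931.494 MeV/u) = 1.939272 u
Constituent mass = 92(1.0072765) + 146(1.0087) = 239.9396380 u
Nuclear mass = 239.9396380 − 1.939272 = 238.0003660 u ≈ 238.0004 u (to 4 decimal places)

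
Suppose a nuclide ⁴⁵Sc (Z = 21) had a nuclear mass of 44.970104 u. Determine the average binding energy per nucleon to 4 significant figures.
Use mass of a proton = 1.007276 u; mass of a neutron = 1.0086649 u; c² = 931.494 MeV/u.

The nucleus contains 21 protons and 45 − 21 = 24 neutrons.
Mass of separated nucleons = 21(1.007276) + 24(1.0086649) = 21.152796 + 24.2079576 = 45.3607536 u
Mass defect Δm = 45.3607536 − 44.970104 = 0.3906496 u
Binding energy = Δm·c² = 0.3906496 × 931.494 MeV/u = 363.888 MeV
Per nucleon: 363.888 / 45 = 8.086 MeV

8.086 MeV/nucleon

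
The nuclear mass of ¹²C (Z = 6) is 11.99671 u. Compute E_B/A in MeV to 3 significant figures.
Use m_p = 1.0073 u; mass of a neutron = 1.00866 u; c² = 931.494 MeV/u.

7.69 MeV/nucleon

Total constituent mass: 6 × 1.0073 + 6 × 1.00866 = 12.09576 u
Δm = 12.09576 − 11.99671 = 0.09905 u
E_B = 0.09905 × 931.494 = 92.2645 MeV
Dividing by A = 12 gives 7.689 MeV per nucleon.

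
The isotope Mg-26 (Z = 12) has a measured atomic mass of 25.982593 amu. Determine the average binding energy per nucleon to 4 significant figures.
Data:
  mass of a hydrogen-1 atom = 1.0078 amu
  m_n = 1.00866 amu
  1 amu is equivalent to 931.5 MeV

The nucleus contains 12 protons and 26 − 12 = 14 neutrons.
Mass of separated nucleons = 12(1.0078) + 14(1.00866) = 12.0936 + 14.12124 = 26.21484 amu
Δm = 26.21484 − 25.982593 = 0.232247 amu
Binding energy = Δm·c² = 0.232247 × 931.5 MeV/amu = 216.338 MeV
Per nucleon: 216.338 / 26 = 8.321 MeV

8.321 MeV/nucleon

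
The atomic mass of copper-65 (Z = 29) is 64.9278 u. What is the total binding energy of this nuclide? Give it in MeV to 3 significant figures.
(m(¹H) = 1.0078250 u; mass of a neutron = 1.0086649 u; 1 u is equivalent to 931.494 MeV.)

569 MeV

With 29 protons and 36 neutrons (A = 65):
Mass of separated nucleons = 29(1.0078250) + 36(1.0086649) = 29.2269250 + 36.3119364 = 65.5388614 u
Mass defect Δm = 65.5388614 − 64.9278 = 0.6110614 u
Converting to energy: 0.6110614 u × 931.494 MeV/u = 569.200 MeV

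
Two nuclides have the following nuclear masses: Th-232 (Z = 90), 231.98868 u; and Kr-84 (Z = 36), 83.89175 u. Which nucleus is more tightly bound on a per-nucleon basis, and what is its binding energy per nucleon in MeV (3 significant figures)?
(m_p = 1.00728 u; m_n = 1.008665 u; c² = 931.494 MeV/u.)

Th-232: Σm = 90(1.00728) + 142(1.008665) = 233.885630 u; Δm = 1.896950 u; E_B = 1767.0 MeV; E_B/A = 7.616 MeV
Kr-84: Σm = 36(1.00728) + 48(1.008665) = 84.678000 u; Δm = 0.786250 u; E_B = 732.39 MeV; E_B/A = 8.719 MeV
Kr-84 has the higher binding energy per nucleon, so it is the more tightly bound nucleus.

Kr-84; 8.72 MeV/nucleon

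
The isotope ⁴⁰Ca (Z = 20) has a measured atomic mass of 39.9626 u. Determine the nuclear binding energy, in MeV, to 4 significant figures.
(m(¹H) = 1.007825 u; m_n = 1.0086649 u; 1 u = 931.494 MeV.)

Total constituent mass: 20 × 1.007825 + 20 × 1.0086649 = 40.3297980 u
Δm = 40.3297980 − 39.9626 = 0.3671980 u
Converting to energy: 0.3671980 u × 931.494 MeV/u = 342.043 MeV

342.0 MeV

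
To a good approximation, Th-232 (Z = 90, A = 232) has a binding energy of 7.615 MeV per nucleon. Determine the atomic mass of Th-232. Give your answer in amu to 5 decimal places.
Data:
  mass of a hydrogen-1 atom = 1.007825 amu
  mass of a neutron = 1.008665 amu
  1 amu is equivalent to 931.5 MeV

232.03808 amu

Total binding energy = 232 × 7.615 = 1766.680 MeV
Mass defect = 1766.680 MeV / (931.5 MeV/amu) = 1.8965969 amu
Constituent mass = 90(1.007825) + 142(1.008665) = 233.934680 amu
Atomic mass = 233.934680 − 1.8965969 = 232.0380831 amu ≈ 232.03808 amu (to 5 decimal places)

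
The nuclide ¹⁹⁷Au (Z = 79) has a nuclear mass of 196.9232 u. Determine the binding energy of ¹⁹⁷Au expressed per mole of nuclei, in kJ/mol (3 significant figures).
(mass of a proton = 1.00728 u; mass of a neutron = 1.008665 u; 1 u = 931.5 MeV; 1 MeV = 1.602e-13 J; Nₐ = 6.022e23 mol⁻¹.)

Z = 79, so N = A − Z = 197 − 79 = 118.
Total constituent mass: 79 × 1.00728 + 118 × 1.008665 = 198.597590 u
The mass defect is 198.597590 − 196.9232 = 1.674390 u.
Binding energy = Δm·c² = 1.674390 × 931.5 MeV/u = 1559.69 MeV
Per nucleus in joules: 1559.69 MeV × 1.602e-13 J/MeV = 2.4986e-10 J
Per mole: 2.4986e-10 J × 6.022e23 mol⁻¹ = 1.5047e+14 J/mol

1.50e+11 kJ/mol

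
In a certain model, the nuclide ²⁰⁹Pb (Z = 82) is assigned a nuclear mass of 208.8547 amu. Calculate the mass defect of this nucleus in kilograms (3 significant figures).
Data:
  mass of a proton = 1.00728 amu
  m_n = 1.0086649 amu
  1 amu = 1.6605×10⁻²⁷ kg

Σm = 82·m_p + 127·m_n = 82.59696 + 128.1004423 = 210.6974023 amu
The mass defect is 210.6974023 − 208.8547 = 1.8427023 amu.
In SI units: 1.8427023 amu × 1.6605×10⁻²⁷ kg/amu = 3.0598e-27 kg

3.06e-27 kg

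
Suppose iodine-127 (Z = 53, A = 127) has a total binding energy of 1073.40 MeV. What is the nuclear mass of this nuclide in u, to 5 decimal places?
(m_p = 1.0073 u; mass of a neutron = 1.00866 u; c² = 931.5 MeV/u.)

126.87541 u

Mass defect = 1073.40 MeV / (931.5 MeV/u) = 1.1523349 u
Constituent mass = 53(1.0073) + 74(1.00866) = 128.02774 u
Nuclear mass = 128.02774 − 1.1523349 = 126.8754051 u ≈ 126.87541 u (to 5 decimal places)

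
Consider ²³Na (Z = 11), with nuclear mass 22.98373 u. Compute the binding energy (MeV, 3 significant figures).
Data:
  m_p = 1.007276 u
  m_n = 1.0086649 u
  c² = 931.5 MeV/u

187 MeV

With 11 protons and 12 neutrons (A = 23):
Σm = 11·m_p + 12·m_n = 11.080036 + 12.1039788 = 23.1840148 u
Δm = 23.1840148 − 22.98373 = 0.2002848 u
Binding energy = Δm·c² = 0.2002848 × 931.5 MeV/u = 186.565 MeV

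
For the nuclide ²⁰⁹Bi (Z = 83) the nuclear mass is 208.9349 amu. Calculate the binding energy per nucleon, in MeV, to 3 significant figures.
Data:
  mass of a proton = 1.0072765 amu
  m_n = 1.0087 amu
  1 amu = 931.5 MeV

The nucleus contains 83 protons and 209 − 83 = 126 neutrons.
Total constituent mass: 83 × 1.0072765 + 126 × 1.0087 = 210.7001495 amu
Mass defect Δm = 210.7001495 − 208.9349 = 1.7652495 amu
Binding energy = Δm·c² = 1.7652495 × 931.5 MeV/amu = 1644.33 MeV
BE/A = 1644.33 MeV / 209 = 7.868 MeV/nucleon

7.87 MeV/nucleon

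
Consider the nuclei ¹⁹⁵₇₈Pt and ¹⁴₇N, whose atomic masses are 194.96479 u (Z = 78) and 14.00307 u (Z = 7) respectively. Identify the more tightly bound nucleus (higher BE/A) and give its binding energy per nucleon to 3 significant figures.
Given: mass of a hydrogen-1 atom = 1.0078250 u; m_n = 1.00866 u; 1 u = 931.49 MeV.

¹⁹⁵₇₈Pt: Σm = 78(1.0078250) + 117(1.00866) = 196.6235700 u; Δm = 1.6587800 u; E_B = 1545.1 MeV; E_B/A = 7.924 MeV
¹⁴₇N: Σm = 7(1.0078250) + 7(1.00866) = 14.1153950 u; Δm = 0.1123250 u; E_B = 104.63 MeV; E_B/A = 7.474 MeV
¹⁹⁵₇₈Pt has the higher binding energy per nucleon, so it is the more tightly bound nucleus.

¹⁹⁵₇₈Pt; 7.92 MeV/nucleon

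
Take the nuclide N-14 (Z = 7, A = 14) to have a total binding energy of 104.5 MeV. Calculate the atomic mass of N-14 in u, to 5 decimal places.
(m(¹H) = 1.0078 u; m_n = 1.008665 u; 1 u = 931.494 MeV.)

14.00307 u

Mass defect = 104.5 MeV / (931.494 MeV/u) = 0.1121854 u
Constituent mass = 7(1.0078) + 7(1.008665) = 14.115255 u
Atomic mass = 14.115255 − 0.1121854 = 14.0030696 u ≈ 14.00307 u (to 5 decimal places)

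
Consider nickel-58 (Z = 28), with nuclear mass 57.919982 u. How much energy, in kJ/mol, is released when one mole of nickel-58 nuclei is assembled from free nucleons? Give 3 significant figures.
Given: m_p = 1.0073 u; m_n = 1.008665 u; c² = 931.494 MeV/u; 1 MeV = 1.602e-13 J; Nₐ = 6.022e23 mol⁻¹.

Σm = 28·m_p + 30·m_n = 28.2044 + 30.259950 = 58.464350 u
Δm = 58.464350 − 57.919982 = 0.544368 u
Converting to energy: 0.544368 u × 931.494 MeV/u = 507.076 MeV
Per nucleus in joules: 507.076 MeV × 1.602e-13 J/MeV = 8.1234e-11 J
Per mole: 8.1234e-11 J × 6.022e23 mol⁻¹ = 4.8919e+13 J/mol

4.89e+10 kJ/mol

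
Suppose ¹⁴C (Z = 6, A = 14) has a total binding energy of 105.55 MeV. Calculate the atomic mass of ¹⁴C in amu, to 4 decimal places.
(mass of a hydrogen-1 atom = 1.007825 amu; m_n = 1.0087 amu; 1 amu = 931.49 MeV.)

Mass defect = 105.55 MeV / (931.49 MeV/amu) = 0.113313 amu
Constituent mass = 6(1.007825) + 8(1.0087) = 14.116550 amu
Atomic mass = 14.116550 − 0.113313 = 14.003237 amu ≈ 14.0032 amu (to 4 decimal places)

14.0032 amu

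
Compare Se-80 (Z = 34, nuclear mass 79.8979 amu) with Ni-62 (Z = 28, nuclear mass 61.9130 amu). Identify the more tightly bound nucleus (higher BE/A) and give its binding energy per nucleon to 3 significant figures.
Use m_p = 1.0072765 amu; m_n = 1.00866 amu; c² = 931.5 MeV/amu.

Ni-62; 8.79 MeV/nucleon

Se-80: Σm = 34(1.0072765) + 46(1.00866) = 80.6457610 amu; Δm = 0.7478610 amu; E_B = 696.63 MeV; E_B/A = 8.708 MeV
Ni-62: Σm = 28(1.0072765) + 34(1.00866) = 62.4981820 amu; Δm = 0.5851820 amu; E_B = 545.10 MeV; E_B/A = 8.792 MeV
Ni-62 has the higher binding energy per nucleon, so it is the more tightly bound nucleus.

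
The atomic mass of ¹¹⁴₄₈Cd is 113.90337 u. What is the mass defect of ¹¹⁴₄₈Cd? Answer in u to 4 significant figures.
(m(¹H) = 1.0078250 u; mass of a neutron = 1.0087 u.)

1.046 u

Z = 48, so N = A − Z = 114 − 48 = 66.
Σm = 48·m(¹H) + 66·m_n = 48.3756000 + 66.5742 = 114.9498000 u
The mass defect is 114.9498000 − 113.90337 = 1.0464300 u.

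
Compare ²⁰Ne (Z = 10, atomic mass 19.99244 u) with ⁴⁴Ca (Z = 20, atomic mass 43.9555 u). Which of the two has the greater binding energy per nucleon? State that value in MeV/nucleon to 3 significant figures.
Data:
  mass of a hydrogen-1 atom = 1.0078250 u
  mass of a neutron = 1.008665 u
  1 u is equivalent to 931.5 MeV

⁴⁴Ca; 8.66 MeV/nucleon

²⁰Ne: Σm = 10(1.0078250) + 10(1.008665) = 20.1649000 u; Δm = 0.1724600 u; E_B = 160.646 MeV; E_B/A = 8.032 MeV
⁴⁴Ca: Σm = 20(1.0078250) + 24(1.008665) = 44.3644600 u; Δm = 0.4089600 u; E_B = 380.95 MeV; E_B/A = 8.658 MeV
⁴⁴Ca has the higher binding energy per nucleon, so it is the more tightly bound nucleus.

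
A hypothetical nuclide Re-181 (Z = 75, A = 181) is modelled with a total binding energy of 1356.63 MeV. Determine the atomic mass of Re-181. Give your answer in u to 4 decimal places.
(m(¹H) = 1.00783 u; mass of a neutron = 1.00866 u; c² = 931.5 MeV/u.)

Mass defect = 1356.63 MeV / (931.5 MeV/u) = 1.456393 u
Constituent mass = 75(1.00783) + 106(1.00866) = 182.50521 u
Atomic mass = 182.50521 − 1.456393 = 181.048817 u ≈ 181.0488 u (to 4 decimal places)

181.0488 u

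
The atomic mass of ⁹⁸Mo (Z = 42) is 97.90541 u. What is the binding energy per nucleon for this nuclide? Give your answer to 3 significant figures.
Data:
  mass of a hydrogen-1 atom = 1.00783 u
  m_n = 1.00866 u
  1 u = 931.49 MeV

With 42 protons and 56 neutrons (A = 98):
Σm = 42·m(¹H) + 56·m_n = 42.32886 + 56.48496 = 98.81382 u
Δm = 98.81382 − 97.90541 = 0.90841 u
Converting to energy: 0.90841 u × 931.49 MeV/u = 846.175 MeV
Per nucleon: 846.175 / 98 = 8.634 MeV

8.63 MeV/nucleon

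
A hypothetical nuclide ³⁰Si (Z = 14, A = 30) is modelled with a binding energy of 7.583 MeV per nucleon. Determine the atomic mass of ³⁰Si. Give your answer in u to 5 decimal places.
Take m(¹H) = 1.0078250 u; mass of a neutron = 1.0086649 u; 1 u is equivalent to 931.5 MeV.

Total binding energy = 30 × 7.583 = 227.490 MeV
Mass defect = 227.490 MeV / (931.5 MeV/u) = 0.2442190 u
Constituent mass = 14(1.0078250) + 16(1.0086649) = 30.2481884 u
Atomic mass = 30.2481884 − 0.2442190 = 30.0039694 u ≈ 30.00397 u (to 5 decimal places)

30.00397 u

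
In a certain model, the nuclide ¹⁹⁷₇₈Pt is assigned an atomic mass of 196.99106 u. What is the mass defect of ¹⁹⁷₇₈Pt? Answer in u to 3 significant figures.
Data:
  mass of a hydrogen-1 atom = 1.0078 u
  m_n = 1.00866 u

Z = 78, so N = A − Z = 197 − 78 = 119.
Σm = 78·m(¹H) + 119·m_n = 78.6084 + 120.03054 = 198.63894 u
Mass defect Δm = 198.63894 − 196.99106 = 1.64788 u

1.65 u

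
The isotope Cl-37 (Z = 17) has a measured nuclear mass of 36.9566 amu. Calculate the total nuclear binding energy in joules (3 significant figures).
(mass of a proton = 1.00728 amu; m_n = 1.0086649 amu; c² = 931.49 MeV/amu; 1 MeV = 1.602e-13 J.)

5.08e-11 J

Mass of separated nucleons = 17(1.00728) + 20(1.0086649) = 17.12376 + 20.1732980 = 37.2970580 amu
Δm = 37.2970580 − 36.9566 = 0.3404580 amu
Binding energy = Δm·c² = 0.3404580 × 931.49 MeV/amu = 317.133 MeV
In joules: 317.133 MeV × 1.602e-13 J/MeV = 5.0805e-11 J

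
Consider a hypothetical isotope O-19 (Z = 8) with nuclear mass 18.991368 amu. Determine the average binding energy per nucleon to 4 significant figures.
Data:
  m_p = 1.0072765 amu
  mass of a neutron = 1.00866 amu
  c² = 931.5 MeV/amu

Σm = 8·m_p + 11·m_n = 8.0582120 + 11.09526 = 19.1534720 amu
Mass defect Δm = 19.1534720 − 18.991368 = 0.1621040 amu
Binding energy = Δm·c² = 0.1621040 × 931.5 MeV/amu = 151.000 MeV
Dividing by A = 19 gives 7.947 MeV per nucleon.

7.947 MeV/nucleon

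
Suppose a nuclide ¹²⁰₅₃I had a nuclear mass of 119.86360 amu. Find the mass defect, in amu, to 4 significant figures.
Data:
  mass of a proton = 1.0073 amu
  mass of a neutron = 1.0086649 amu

Mass of separated nucleons = 53(1.0073) + 67(1.0086649) = 53.3869 + 67.5805483 = 120.9674483 amu
Δm = 120.9674483 − 119.86360 = 1.1038483 amu

1.104 amu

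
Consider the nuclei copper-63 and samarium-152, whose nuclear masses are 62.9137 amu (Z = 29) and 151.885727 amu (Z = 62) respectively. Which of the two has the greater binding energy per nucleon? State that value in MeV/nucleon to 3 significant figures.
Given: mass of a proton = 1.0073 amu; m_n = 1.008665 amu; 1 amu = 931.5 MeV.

copper-63: Σm = 29(1.0073) + 34(1.008665) = 63.506310 amu; Δm = 0.592610 amu; E_B = 552.02 MeV; E_B/A = 8.762 MeV
samarium-152: Σm = 62(1.0073) + 90(1.008665) = 153.232450 amu; Δm = 1.346723 amu; E_B = 1254.5 MeV; E_B/A = 8.253 MeV
copper-63 has the higher binding energy per nucleon, so it is the more tightly bound nucleus.

copper-63; 8.76 MeV/nucleon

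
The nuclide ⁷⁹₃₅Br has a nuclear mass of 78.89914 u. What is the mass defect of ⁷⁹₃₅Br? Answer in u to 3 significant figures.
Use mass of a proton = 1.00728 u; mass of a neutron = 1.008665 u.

Σm = 35·m_p + 44·m_n = 35.25480 + 44.381260 = 79.636060 u
The mass defect is 79.636060 − 78.89914 = 0.736920 u.

0.737 u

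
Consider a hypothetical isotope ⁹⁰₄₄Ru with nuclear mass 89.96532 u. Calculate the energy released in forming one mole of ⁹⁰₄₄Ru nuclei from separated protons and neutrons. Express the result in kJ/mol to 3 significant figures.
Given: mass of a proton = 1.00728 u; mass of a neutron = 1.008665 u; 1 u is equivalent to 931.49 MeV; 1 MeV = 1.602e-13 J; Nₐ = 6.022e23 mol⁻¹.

Total constituent mass: 44 × 1.00728 + 46 × 1.008665 = 90.718910 u
Δm = 90.718910 − 89.96532 = 0.753590 u
Binding energy = Δm·c² = 0.753590 × 931.49 MeV/u = 701.962 MeV
Per nucleus in joules: 701.962 MeV × 1.602e-13 J/MeV = 1.1245e-10 J
Per mole: 1.1245e-10 J × 6.022e23 mol⁻¹ = 6.7717e+13 J/mol

6.77e+10 kJ/mol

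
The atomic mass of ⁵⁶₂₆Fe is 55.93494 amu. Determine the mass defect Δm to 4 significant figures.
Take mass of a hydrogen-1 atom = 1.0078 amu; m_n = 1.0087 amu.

The nucleus contains 26 protons and 56 − 26 = 30 neutrons.
Mass of separated nucleons = 26(1.0078) + 30(1.0087) = 26.2028 + 30.2610 = 56.4638 amu
The mass defect is 56.4638 − 55.93494 = 0.52886 amu.

0.5289 amu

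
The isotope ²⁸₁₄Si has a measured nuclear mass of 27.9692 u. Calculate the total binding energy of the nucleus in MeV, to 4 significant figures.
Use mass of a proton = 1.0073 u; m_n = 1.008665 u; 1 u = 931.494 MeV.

236.9 MeV

Total constituent mass: 14 × 1.0073 + 14 × 1.008665 = 28.223510 u
The mass defect is 28.223510 − 27.9692 = 0.254310 u.
Binding energy = Δm·c² = 0.254310 × 931.494 MeV/u = 236.888 MeV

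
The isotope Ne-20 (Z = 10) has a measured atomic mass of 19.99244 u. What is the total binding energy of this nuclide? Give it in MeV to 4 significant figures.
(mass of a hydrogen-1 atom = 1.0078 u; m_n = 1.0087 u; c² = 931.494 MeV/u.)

Z = 10, so N = A − Z = 20 − 10 = 10.
Σm = 10·m(¹H) + 10·m_n = 10.0780 + 10.0870 = 20.1650 u
Δm = 20.1650 − 19.99244 = 0.17256 u
E_B = 0.17256 × 931.494 = 160.739 MeV

160.7 MeV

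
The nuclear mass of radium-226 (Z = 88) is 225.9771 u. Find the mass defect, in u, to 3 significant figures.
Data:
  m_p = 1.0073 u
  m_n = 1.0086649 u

Total constituent mass: 88 × 1.0073 + 138 × 1.0086649 = 227.8381562 u
The mass defect is 227.8381562 − 225.9771 = 1.8610562 u.

1.86 u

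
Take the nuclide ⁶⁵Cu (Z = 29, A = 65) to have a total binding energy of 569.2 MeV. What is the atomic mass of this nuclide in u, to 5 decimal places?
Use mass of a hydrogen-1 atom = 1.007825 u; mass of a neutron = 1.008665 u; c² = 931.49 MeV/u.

Mass defect = 569.2 MeV / (931.49 MeV/u) = 0.6110640 u
Constituent mass = 29(1.007825) + 36(1.008665) = 65.538865 u
Atomic mass = 65.538865 − 0.6110640 = 64.9278010 u ≈ 64.92780 u (to 5 decimal places)

64.92780 u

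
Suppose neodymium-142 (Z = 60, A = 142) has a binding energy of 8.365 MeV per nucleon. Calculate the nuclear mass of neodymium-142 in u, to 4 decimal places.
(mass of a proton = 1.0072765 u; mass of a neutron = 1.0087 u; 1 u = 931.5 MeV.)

141.8748 u

Total binding energy = 142 × 8.365 = 1187.830 MeV
Mass defect = 1187.830 MeV / (931.5 MeV/u) = 1.275180 u
Constituent mass = 60(1.0072765) + 82(1.0087) = 143.1499900 u
Nuclear mass = 143.1499900 − 1.275180 = 141.8748100 u ≈ 141.8748 u (to 4 decimal places)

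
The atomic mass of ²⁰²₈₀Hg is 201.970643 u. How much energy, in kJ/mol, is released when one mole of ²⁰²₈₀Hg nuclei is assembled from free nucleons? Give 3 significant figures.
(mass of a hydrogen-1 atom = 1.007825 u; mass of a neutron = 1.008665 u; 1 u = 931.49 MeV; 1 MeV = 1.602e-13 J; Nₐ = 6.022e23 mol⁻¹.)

1.54e+11 kJ/mol

With 80 protons and 122 neutrons (A = 202):
Σm = 80·m(¹H) + 122·m_n = 80.626000 + 123.057130 = 203.683130 u
Mass defect Δm = 203.683130 − 201.970643 = 1.712487 u
Binding energy = Δm·c² = 1.712487 × 931.49 MeV/u = 1595.16 MeV
Per nucleus in joules: 1595.16 MeV × 1.602e-13 J/MeV = 2.5554e-10 J
Per mole: 2.5554e-10 J × 6.022e23 mol⁻¹ = 1.5389e+14 J/mol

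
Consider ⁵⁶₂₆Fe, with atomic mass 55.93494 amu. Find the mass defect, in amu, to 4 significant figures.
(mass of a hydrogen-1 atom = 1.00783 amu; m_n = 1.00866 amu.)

Σm = 26·m(¹H) + 30·m_n = 26.20358 + 30.25980 = 56.46338 amu
The mass defect is 56.46338 − 55.93494 = 0.52844 amu.

0.5284 amu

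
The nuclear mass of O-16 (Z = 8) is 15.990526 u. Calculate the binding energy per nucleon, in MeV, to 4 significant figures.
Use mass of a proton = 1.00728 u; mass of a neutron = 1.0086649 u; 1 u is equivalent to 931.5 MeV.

Z = 8, so N = A − Z = 16 − 8 = 8.
Total constituent mass: 8 × 1.00728 + 8 × 1.0086649 = 16.1275592 u
Mass defect Δm = 16.1275592 − 15.990526 = 0.1370332 u
Binding energy = Δm·c² = 0.1370332 × 931.5 MeV/u = 127.646 MeV
Dividing by A = 16 gives 7.978 MeV per nucleon.

7.978 MeV/nucleon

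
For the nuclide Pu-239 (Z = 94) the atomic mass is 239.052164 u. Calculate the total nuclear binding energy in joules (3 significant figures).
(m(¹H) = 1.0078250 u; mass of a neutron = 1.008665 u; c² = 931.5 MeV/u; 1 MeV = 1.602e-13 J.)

2.89e-10 J

Z = 94, so N = A − Z = 239 − 94 = 145.
Mass of separated nucleons = 94(1.0078250) + 145(1.008665) = 94.7355500 + 146.256425 = 240.9919750 u
Δm = 240.9919750 − 239.052164 = 1.9398110 u
E_B = 1.9398110 × 931.5 = 1806.93 MeV
In joules: 1806.93 MeV × 1.602e-13 J/MeV = 2.8947e-10 J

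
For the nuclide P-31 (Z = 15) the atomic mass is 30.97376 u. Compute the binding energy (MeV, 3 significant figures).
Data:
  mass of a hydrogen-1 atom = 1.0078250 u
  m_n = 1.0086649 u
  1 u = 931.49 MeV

263 MeV

The nucleus contains 15 protons and 31 − 15 = 16 neutrons.
Mass of separated nucleons = 15(1.0078250) + 16(1.0086649) = 15.1173750 + 16.1386384 = 31.2560134 u
The mass defect is 31.2560134 − 30.97376 = 0.2822534 u.
Converting to energy: 0.2822534 u × 931.49 MeV/u = 262.916 MeV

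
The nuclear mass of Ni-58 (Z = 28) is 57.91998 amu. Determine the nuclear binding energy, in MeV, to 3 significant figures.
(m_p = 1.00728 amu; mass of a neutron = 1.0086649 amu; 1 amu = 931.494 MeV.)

507 MeV

Z = 28, so N = A − Z = 58 − 28 = 30.
Σm = 28·m_p + 30·m_n = 28.20384 + 30.2599470 = 58.4637870 amu
The mass defect is 58.4637870 − 57.91998 = 0.5438070 amu.
Binding energy = Δm·c² = 0.5438070 × 931.494 MeV/amu = 506.553 MeV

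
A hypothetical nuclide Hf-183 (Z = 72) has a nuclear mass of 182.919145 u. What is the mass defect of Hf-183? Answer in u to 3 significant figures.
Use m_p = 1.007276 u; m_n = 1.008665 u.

Σm = 72·m_p + 111·m_n = 72.523872 + 111.961815 = 184.485687 u
Δm = 184.485687 − 182.919145 = 1.566542 u

1.57 u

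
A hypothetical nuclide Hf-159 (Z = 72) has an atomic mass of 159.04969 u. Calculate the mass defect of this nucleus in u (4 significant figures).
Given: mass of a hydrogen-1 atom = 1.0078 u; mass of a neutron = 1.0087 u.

The nucleus contains 72 protons and 159 − 72 = 87 neutrons.
Σm = 72·m(¹H) + 87·m_n = 72.5616 + 87.7569 = 160.3185 u
The mass defect is 160.3185 − 159.04969 = 1.26881 u.

1.269 u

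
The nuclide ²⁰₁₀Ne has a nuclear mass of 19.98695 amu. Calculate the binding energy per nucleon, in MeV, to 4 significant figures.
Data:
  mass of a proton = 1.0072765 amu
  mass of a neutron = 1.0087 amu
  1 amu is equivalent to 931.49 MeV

Mass of separated nucleons = 10(1.0072765) + 10(1.0087) = 10.0727650 + 10.0870 = 20.1597650 amu
Mass defect Δm = 20.1597650 − 19.98695 = 0.1728150 amu
Converting to energy: 0.1728150 amu × 931.49 MeV/amu = 160.975 MeV
Dividing by A = 20 gives 8.049 MeV per nucleon.

8.049 MeV/nucleon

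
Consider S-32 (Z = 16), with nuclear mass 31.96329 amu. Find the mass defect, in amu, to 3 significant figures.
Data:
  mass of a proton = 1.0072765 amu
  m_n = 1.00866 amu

Z = 16, so N = A − Z = 32 − 16 = 16.
Total constituent mass: 16 × 1.0072765 + 16 × 1.00866 = 32.2549840 amu
Δm = 32.2549840 − 31.96329 = 0.2916940 amu

0.292 amu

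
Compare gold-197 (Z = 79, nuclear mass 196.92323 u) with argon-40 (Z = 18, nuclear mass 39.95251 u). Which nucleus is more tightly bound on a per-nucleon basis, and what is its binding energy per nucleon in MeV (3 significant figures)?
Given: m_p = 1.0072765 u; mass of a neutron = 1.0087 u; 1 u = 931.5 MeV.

gold-197: Σm = 79(1.0072765) + 118(1.0087) = 198.6014435 u; Δm = 1.6782135 u; E_B = 1563.26 MeV; E_B/A = 7.935 MeV
argon-40: Σm = 18(1.0072765) + 22(1.0087) = 40.3223770 u; Δm = 0.3698670 u; E_B = 344.53 MeV; E_B/A = 8.613 MeV
argon-40 has the higher binding energy per nucleon, so it is the more tightly bound nucleus.

argon-40; 8.61 MeV/nucleon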